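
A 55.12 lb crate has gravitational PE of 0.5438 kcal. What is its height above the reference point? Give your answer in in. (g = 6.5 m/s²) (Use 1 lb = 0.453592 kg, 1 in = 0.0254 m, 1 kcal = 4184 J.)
Convert to SI: m = 25.002 kg, PE = 2275.26 J
h = PE/(mg) = 2275.26/(25.002·6.5) = 14.0005 m = 551.2 in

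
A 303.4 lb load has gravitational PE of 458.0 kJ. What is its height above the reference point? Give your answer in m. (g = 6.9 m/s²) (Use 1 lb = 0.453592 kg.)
Convert to SI: m = 137.62 kg, PE = 458000 J
h = PE/(mg) = 458000/(137.62·6.9) = 482.3 m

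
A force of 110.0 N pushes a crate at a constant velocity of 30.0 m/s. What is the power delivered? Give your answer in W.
P = Fv = (110.0)(30.0) = 3300 W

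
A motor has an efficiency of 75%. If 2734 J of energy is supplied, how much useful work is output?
W_out = η·W_in = 0.75·2734 = 2050.5 J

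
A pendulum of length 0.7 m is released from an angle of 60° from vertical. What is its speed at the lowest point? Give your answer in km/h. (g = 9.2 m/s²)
h = L(1 − cosθ) = 0.7(1 − cos60°) = 0.35 m
v = √(2gh) = √(2·9.2·0.35) = 2.53772 m/s = 9.136 km/h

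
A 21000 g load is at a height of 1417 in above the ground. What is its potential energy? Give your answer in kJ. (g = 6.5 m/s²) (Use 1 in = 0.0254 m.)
Convert to SI: m = 21.0 kg, h = 35.9918 m
PE = mgh = (21.0)(6.5)(35.9918) = 4912.88 J = 4.913 kJ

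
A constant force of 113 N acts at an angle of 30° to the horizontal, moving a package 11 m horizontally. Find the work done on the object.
W = F·d·cosθ = (113)(11)cos(30°) = 1076 J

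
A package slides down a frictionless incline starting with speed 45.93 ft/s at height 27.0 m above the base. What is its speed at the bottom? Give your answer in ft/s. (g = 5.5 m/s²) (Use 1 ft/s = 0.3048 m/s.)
Convert to SI: v₀ = 13.9995 m/s, h = 27.0 m
½mv₀² + mgh = ½mv² ⇒ v = √(v₀² + 2gh) = √(13.9995² + 2·5.5·27.0) = 22.2033 m/s = 72.85 ft/s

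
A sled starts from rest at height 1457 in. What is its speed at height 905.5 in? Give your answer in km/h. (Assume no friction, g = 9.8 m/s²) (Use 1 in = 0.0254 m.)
Convert to SI: h₁−h₂ = 14.0081 m
mgh₁ = mgh₂ + ½mv² ⇒ v = √(2g(h₁−h₂)) = √(2·9.8·14.0081) = 16.5698 m/s = 59.65 km/h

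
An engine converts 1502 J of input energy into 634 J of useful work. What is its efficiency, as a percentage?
η = W_out/W_in = 634/1502 = 42.21%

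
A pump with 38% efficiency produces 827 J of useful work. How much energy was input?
W_in = W_out/η = 827/0.38 = 2176 J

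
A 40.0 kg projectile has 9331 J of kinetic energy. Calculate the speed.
v = √(2·KE/m) = √(2·9331/40.0) = 21.6 m/s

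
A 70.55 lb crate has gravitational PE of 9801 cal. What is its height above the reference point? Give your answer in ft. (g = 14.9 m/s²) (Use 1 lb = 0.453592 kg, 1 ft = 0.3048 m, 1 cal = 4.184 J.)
Convert to SI: m = 32.0009 kg, PE = 41007.4 J
h = PE/(mg) = 41007.4/(32.0009·14.9) = 86.003 m = 282.2 ft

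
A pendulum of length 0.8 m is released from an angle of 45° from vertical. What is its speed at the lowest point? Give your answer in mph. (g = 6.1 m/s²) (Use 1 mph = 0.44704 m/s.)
h = L(1 − cosθ) = 0.8(1 − cos45°) = 0.234315 m
v = √(2gh) = √(2·6.1·0.234315) = 1.69075 m/s = 3.782 mph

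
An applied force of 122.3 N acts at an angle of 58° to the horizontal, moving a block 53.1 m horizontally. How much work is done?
W = F·d·cosθ = (122.3)(53.1)cos(58°) = 3441 J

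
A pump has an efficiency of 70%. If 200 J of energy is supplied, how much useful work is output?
W_out = η·W_in = 0.7·200 = 140.0 J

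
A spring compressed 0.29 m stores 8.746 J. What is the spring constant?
k = 2·PE/x² = 2·8.746/(0.29)² = 208.0 N/m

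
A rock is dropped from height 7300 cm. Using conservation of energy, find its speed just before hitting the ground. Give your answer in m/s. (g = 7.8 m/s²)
Convert to SI: h = 73.0 m
mgh = ½mv² ⇒ v = √(2gh) = √(2·7.8·73.0) = 33.75 m/s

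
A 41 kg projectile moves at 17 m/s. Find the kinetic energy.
KE = ½mv² = ½(41)(17)² = 5924.5 J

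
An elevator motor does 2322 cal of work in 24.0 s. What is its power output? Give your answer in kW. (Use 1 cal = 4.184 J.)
Convert to SI: W = 9715.25 J, t = 24.0 s
P = W/t = 9715.25/24.0 = 404.802 W = 0.4048 kW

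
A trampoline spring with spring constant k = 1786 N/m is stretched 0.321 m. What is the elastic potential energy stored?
PE = ½kx² = ½(1786)(0.321)² = 92.02 J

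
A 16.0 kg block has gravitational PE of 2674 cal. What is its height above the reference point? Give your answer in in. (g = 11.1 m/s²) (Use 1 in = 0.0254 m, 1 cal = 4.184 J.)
Convert to SI: m = 16.0 kg, PE = 11188.0 J
h = PE/(mg) = 11188.0/(16.0·11.1) = 62.9956 m = 2480 in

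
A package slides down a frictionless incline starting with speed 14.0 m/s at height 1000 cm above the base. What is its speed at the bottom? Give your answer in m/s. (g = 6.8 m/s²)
Convert to SI: v₀ = 14.0 m/s, h = 10.0 m
½mv₀² + mgh = ½mv² ⇒ v = √(v₀² + 2gh) = √(14.0² + 2·6.8·10.0) = 18.22 m/s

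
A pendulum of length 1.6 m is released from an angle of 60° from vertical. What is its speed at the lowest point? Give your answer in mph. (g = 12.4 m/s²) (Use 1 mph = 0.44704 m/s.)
h = L(1 − cosθ) = 1.6(1 − cos60°) = 0.8 m
v = √(2gh) = √(2·12.4·0.8) = 4.45421 m/s = 9.964 mph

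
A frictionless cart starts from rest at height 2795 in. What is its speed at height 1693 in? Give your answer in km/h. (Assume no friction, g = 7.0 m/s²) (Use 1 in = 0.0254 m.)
Convert to SI: h₁−h₂ = 27.9908 m
mgh₁ = mgh₂ + ½mv² ⇒ v = √(2g(h₁−h₂)) = √(2·7.0·27.9908) = 19.7957 m/s = 71.26 km/h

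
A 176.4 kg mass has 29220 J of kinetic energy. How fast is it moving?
v = √(2·KE/m) = √(2·29220/176.4) = 18.2 m/s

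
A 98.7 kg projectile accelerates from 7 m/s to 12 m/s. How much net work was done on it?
W = ΔKE = ½m(v₂² − v₁²) = ½(98.7)(12² − 7²) = 4688.25 J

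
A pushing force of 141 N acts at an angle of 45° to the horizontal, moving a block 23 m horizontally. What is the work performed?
W = F·d·cosθ = (141)(23)cos(45°) = 2293 J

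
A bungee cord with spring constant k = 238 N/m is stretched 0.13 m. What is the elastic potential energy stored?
PE = ½kx² = ½(238)(0.13)² = 2.011 J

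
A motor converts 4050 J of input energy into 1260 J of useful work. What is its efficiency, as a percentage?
η = W_out/W_in = 1260/4050 = 31.11%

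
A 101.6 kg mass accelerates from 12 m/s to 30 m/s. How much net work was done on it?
W = ΔKE = ½m(v₂² − v₁²) = ½(101.6)(30² − 12²) = 38404.8 J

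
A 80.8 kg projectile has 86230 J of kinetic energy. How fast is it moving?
v = √(2·KE/m) = √(2·86230/80.8) = 46.2 m/s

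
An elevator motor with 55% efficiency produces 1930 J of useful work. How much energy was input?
W_in = W_out/η = 1930/0.55 = 3509 J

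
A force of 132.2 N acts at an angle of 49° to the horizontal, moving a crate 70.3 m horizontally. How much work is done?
W = F·d·cosθ = (132.2)(70.3)cos(49°) = 6097 J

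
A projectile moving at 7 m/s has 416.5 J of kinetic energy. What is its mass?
m = 2·KE/v² = 2·416.5/(7)² = 17.0 kg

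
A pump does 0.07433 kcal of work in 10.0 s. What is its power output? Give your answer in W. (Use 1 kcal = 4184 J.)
Convert to SI: W = 310.997 J, t = 10.0 s
P = W/t = 310.997/10.0 = 31.1 W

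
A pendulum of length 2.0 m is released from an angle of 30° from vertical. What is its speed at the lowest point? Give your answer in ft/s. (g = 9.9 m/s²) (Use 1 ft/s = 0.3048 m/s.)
h = L(1 − cosθ) = 2.0(1 − cos30°) = 0.267949 m
v = √(2gh) = √(2·9.9·0.267949) = 2.30334 m/s = 7.557 ft/s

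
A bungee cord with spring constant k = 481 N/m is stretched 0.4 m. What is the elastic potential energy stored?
PE = ½kx² = ½(481)(0.4)² = 38.48 J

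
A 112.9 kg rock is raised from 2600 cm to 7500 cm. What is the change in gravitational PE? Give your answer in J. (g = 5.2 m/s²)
Convert to SI: m = 112.9 kg, Δh = 49.0 m
ΔPE = mgΔh = (112.9)(5.2)(49.0) = 28770 J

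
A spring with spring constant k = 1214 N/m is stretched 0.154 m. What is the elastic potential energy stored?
PE = ½kx² = ½(1214)(0.154)² = 14.4 J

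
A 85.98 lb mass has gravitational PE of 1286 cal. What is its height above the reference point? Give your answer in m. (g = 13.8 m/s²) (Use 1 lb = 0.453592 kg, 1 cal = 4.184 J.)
Convert to SI: m = 38.9998 kg, PE = 5380.62 J
h = PE/(mg) = 5380.62/(38.9998·13.8) = 9.997 m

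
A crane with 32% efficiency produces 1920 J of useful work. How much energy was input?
W_in = W_out/η = 1920/0.32 = 6000 J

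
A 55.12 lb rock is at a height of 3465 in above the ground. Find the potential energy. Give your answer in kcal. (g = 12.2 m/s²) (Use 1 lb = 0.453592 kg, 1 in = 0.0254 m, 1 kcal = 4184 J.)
Convert to SI: m = 25.002 kg, h = 88.011 m
PE = mgh = (25.002)(12.2)(88.011) = 26845.5 J = 6.416 kcal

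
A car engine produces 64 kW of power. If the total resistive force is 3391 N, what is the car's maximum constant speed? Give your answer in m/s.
P = Fv ⇒ v = P/F = 64000 W/3391.0 N = 18.87 m/s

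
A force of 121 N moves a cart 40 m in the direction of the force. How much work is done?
W = F·d = (121)(40) = 4840 J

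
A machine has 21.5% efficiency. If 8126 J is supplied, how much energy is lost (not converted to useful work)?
W_lost = W_in(1 − η) = 8126·(1 − 0.215) = 6379 J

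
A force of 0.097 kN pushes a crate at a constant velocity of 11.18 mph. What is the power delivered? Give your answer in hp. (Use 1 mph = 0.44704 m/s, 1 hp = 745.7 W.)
Convert to SI: F = 97.0 N, v = 4.99791 m/s
P = Fv = (97.0)(4.99791) = 484.797 W = 0.6501 hp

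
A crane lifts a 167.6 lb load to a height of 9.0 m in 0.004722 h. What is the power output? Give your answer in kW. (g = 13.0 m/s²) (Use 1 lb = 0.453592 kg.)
Convert to SI: m = 76.022 kg, h = 9.0 m, t = 16.9992 s
P = mgh/t = (76.022)(13.0)(9.0)/16.9992 = 523.235 W = 0.5232 kW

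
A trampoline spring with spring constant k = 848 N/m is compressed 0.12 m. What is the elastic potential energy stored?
PE = ½kx² = ½(848)(0.12)² = 6.106 J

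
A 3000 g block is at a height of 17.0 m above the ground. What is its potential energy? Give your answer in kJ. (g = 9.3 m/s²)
Convert to SI: m = 3.0 kg, h = 17.0 m
PE = mgh = (3.0)(9.3)(17.0) = 474.3 J = 0.4743 kJ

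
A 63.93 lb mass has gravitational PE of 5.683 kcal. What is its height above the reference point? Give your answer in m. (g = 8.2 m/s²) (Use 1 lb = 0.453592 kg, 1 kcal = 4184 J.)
Convert to SI: m = 28.9981 kg, PE = 23777.7 J
h = PE/(mg) = 23777.7/(28.9981·8.2) = 100.0 m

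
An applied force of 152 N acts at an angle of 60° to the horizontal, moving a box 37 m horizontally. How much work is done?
W = F·d·cosθ = (152)(37)cos(60°) = 2812 J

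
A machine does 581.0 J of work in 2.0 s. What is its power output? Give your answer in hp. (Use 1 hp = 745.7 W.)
P = W/t = 581.0/2.0 = 290.5 W = 0.3896 hp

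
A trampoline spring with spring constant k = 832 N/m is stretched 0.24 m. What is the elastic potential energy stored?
PE = ½kx² = ½(832)(0.24)² = 23.96 J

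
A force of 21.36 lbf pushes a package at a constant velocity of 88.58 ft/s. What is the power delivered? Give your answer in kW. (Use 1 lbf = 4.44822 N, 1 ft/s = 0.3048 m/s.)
Convert to SI: F = 95.014 N, v = 26.9992 m/s
P = Fv = (95.014)(26.9992) = 2565.3 W = 2.565 kW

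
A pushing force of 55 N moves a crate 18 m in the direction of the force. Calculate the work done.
W = F·d = (55)(18) = 990.0 J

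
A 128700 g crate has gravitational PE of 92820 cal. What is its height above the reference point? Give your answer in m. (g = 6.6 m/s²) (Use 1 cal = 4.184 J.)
Convert to SI: m = 128.7 kg, PE = 388359 J
h = PE/(mg) = 388359/(128.7·6.6) = 457.2 m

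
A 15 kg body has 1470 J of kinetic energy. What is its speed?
v = √(2·KE/m) = √(2·1470/15) = 14.0 m/s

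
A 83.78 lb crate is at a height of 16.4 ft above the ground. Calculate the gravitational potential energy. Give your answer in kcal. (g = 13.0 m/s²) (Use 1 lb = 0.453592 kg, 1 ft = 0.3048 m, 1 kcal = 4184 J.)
Convert to SI: m = 38.0019 kg, h = 4.99872 m
PE = mgh = (38.0019)(13.0)(4.99872) = 2469.49 J = 0.5902 kcal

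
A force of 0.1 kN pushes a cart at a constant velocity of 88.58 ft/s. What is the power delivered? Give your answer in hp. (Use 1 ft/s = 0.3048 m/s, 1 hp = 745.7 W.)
Convert to SI: F = 100.0 N, v = 26.9992 m/s
P = Fv = (100.0)(26.9992) = 2699.92 W = 3.621 hp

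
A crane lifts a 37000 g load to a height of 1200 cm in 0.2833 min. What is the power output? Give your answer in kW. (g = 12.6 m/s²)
Convert to SI: m = 37.0 kg, h = 12.0 m, t = 16.998 s
P = mgh/t = (37.0)(12.6)(12.0)/16.998 = 329.121 W = 0.3291 kW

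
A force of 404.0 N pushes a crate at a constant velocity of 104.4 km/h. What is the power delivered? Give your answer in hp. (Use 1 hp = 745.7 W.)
Convert to SI: F = 404.0 N, v = 29.0 m/s
P = Fv = (404.0)(29.0) = 11716.0 W = 15.71 hp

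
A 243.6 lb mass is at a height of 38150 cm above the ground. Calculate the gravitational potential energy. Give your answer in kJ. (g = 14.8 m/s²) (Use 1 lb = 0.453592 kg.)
Convert to SI: m = 110.495 kg, h = 381.5 m
PE = mgh = (110.495)(14.8)(381.5) = 623877 J = 623.9 kJ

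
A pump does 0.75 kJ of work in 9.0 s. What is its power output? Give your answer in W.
Convert to SI: W = 750.0 J, t = 9.0 s
P = W/t = 750.0/9.0 = 83.33 W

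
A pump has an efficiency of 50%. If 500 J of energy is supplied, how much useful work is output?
W_out = η·W_in = 0.5·500 = 250.0 J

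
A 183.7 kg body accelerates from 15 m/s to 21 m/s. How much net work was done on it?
W = ΔKE = ½m(v₂² − v₁²) = ½(183.7)(21² − 15²) = 19839.6 J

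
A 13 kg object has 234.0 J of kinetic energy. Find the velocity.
v = √(2·KE/m) = √(2·234.0/13) = 6.0 m/s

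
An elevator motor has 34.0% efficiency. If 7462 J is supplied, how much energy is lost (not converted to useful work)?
W_lost = W_in(1 − η) = 7462·(1 − 0.34) = 4925 J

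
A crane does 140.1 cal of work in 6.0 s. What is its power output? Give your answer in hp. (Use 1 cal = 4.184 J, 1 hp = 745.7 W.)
Convert to SI: W = 586.178 J, t = 6.0 s
P = W/t = 586.178/6.0 = 97.6964 W = 0.131 hp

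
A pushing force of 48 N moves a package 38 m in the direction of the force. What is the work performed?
W = F·d = (48)(38) = 1824 J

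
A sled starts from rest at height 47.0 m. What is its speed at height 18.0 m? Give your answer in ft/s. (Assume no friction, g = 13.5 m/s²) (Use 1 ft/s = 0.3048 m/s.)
mgh₁ = mgh₂ + ½mv² ⇒ v = √(2g(h₁−h₂)) = √(2·13.5·29.0) = 27.9821 m/s = 91.8 ft/s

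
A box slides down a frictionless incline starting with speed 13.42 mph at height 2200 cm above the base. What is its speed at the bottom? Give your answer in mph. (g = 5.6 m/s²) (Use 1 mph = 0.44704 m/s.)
Convert to SI: v₀ = 5.99928 m/s, h = 22.0 m
½mv₀² + mgh = ½mv² ⇒ v = √(v₀² + 2gh) = √(5.99928² + 2·5.6·22.0) = 16.8045 m/s = 37.59 mph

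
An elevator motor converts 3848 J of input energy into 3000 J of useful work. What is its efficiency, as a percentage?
η = W_out/W_in = 3000/3848 = 77.96%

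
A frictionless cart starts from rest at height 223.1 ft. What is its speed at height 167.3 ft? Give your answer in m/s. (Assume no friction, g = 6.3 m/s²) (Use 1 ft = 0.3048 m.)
Convert to SI: h₁−h₂ = 17.0078 m
mgh₁ = mgh₂ + ½mv² ⇒ v = √(2g(h₁−h₂)) = √(2·6.3·17.0078) = 14.64 m/s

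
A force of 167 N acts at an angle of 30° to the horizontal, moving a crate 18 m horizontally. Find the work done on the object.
W = F·d·cosθ = (167)(18)cos(30°) = 2603 J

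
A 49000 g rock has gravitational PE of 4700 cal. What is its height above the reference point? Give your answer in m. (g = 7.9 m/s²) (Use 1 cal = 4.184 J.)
Convert to SI: m = 49.0 kg, PE = 19664.8 J
h = PE/(mg) = 19664.8/(49.0·7.9) = 50.8 m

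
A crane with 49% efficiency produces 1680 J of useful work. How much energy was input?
W_in = W_out/η = 1680/0.49 = 3429 J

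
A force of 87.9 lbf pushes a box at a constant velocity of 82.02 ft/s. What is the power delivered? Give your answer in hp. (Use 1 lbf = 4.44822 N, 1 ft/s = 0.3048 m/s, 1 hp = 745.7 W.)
Convert to SI: F = 390.999 N, v = 24.9997 m/s
P = Fv = (390.999)(24.9997) = 9774.84 W = 13.11 hp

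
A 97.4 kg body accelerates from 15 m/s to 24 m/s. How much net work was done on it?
W = ΔKE = ½m(v₂² − v₁²) = ½(97.4)(24² − 15²) = 17093.7 J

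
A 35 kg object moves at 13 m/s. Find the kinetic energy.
KE = ½mv² = ½(35)(13)² = 2957.5 J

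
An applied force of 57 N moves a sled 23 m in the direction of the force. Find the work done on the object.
W = F·d = (57)(23) = 1311 J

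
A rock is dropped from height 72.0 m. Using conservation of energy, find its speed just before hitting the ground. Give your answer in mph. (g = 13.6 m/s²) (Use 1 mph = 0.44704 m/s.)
mgh = ½mv² ⇒ v = √(2gh) = √(2·13.6·72.0) = 44.2538 m/s = 98.99 mph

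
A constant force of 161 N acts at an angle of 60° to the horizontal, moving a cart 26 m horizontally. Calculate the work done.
W = F·d·cosθ = (161)(26)cos(60°) = 2093 J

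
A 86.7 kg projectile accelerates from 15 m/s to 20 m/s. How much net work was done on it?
W = ΔKE = ½m(v₂² − v₁²) = ½(86.7)(20² − 15²) = 7586.25 J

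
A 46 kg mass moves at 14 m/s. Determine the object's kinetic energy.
KE = ½mv² = ½(46)(14)² = 4508.0 J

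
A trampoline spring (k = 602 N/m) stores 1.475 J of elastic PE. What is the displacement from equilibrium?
x = √(2·PE/k) = √(2·1.475/602) = 0.07 m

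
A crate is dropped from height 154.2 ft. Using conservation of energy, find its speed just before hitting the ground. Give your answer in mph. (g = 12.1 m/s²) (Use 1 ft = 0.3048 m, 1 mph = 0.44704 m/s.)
Convert to SI: h = 47.0002 m
mgh = ½mv² ⇒ v = √(2gh) = √(2·12.1·47.0002) = 33.7254 m/s = 75.44 mph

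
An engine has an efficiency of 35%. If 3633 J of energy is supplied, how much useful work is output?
W_out = η·W_in = 0.35·3633 = 1271.55 J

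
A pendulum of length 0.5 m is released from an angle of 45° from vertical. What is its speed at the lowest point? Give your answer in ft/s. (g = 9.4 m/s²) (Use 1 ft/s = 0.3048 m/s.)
h = L(1 − cosθ) = 0.5(1 − cos45°) = 0.146447 m
v = √(2gh) = √(2·9.4·0.146447) = 1.65928 m/s = 5.444 ft/s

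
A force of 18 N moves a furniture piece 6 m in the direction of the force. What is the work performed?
W = F·d = (18)(6) = 108.0 J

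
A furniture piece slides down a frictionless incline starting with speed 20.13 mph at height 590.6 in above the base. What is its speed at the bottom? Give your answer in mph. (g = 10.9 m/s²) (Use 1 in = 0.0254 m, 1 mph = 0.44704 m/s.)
Convert to SI: v₀ = 8.99892 m/s, h = 15.0012 m
½mv₀² + mgh = ½mv² ⇒ v = √(v₀² + 2gh) = √(8.99892² + 2·10.9·15.0012) = 20.1992 m/s = 45.18 mph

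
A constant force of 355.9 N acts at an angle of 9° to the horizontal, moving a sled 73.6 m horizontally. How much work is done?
W = F·d·cosθ = (355.9)(73.6)cos(9°) = 25870 J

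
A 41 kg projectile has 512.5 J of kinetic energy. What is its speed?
v = √(2·KE/m) = √(2·512.5/41) = 5.0 m/s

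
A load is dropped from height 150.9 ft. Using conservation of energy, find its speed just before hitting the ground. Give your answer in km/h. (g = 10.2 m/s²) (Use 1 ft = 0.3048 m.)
Convert to SI: h = 45.9943 m
mgh = ½mv² ⇒ v = √(2gh) = √(2·10.2·45.9943) = 30.6314 m/s = 110.3 km/h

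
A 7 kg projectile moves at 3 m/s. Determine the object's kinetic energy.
KE = ½mv² = ½(7)(3)² = 31.5 J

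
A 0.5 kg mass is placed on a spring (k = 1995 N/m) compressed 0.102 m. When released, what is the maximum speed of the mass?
½kx² = ½mv² ⇒ v = x√(k/m) = (0.102)√(1995/0.5) = 6.443 m/s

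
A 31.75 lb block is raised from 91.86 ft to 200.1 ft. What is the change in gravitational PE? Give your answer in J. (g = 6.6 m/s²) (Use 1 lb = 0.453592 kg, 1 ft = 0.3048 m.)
Convert to SI: m = 14.4015 kg, Δh = 32.9916 m
ΔPE = mgΔh = (14.4015)(6.6)(32.9916) = 3136 J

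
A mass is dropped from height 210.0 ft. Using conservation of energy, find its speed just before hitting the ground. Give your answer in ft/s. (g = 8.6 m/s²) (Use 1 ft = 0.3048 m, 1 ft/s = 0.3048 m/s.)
Convert to SI: h = 64.008 m
mgh = ½mv² ⇒ v = √(2gh) = √(2·8.6·64.008) = 33.1804 m/s = 108.9 ft/s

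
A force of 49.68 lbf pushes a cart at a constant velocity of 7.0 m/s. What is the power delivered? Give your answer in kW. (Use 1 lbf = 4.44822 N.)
Convert to SI: F = 220.988 N, v = 7.0 m/s
P = Fv = (220.988)(7.0) = 1546.91 W = 1.547 kW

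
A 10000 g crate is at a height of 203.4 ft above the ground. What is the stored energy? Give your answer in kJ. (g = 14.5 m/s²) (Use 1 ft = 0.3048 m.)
Convert to SI: m = 10.0 kg, h = 61.9963 m
PE = mgh = (10.0)(14.5)(61.9963) = 8989.47 J = 8.989 kJ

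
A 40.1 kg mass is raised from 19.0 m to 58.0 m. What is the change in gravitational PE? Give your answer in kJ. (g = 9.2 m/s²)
ΔPE = mgΔh = (40.1)(9.2)(39.0) = 14387.9 J = 14.39 kJ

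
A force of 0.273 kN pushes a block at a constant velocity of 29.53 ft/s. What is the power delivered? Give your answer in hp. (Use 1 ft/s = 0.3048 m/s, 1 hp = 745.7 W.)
Convert to SI: F = 273.0 N, v = 9.00074 m/s
P = Fv = (273.0)(9.00074) = 2457.2 W = 3.295 hp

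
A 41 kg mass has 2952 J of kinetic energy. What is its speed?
v = √(2·KE/m) = √(2·2952/41) = 12.0 m/s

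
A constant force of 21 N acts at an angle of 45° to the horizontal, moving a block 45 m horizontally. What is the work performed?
W = F·d·cosθ = (21)(45)cos(45°) = 668.2 J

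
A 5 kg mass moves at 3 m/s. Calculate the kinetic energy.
KE = ½mv² = ½(5)(3)² = 22.5 J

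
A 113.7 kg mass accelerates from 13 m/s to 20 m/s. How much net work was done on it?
W = ΔKE = ½m(v₂² − v₁²) = ½(113.7)(20² − 13²) = 13132.35 J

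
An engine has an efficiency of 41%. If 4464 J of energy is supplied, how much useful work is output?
W_out = η·W_in = 0.41·4464 = 1830.24 J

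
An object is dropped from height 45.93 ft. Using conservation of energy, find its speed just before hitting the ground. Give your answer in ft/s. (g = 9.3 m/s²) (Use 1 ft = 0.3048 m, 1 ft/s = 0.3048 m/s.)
Convert to SI: h = 13.9995 m
mgh = ½mv² ⇒ v = √(2gh) = √(2·9.3·13.9995) = 16.1366 m/s = 52.94 ft/s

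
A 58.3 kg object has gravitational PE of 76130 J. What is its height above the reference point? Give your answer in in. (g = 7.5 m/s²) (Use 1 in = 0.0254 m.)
h = PE/(mg) = 76130.0/(58.3·7.5) = 174.111 m = 6855 in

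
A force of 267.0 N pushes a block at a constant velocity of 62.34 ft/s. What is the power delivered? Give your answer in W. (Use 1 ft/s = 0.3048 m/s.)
Convert to SI: F = 267.0 N, v = 19.0012 m/s
P = Fv = (267.0)(19.0012) = 5073 W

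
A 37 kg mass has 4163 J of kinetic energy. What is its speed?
v = √(2·KE/m) = √(2·4163/37) = 15.0 m/s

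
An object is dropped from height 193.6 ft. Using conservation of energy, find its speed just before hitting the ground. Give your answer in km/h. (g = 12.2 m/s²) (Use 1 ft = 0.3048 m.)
Convert to SI: h = 59.0093 m
mgh = ½mv² ⇒ v = √(2gh) = √(2·12.2·59.0093) = 37.945 m/s = 136.6 km/h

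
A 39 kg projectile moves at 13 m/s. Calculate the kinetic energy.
KE = ½mv² = ½(39)(13)² = 3295.5 J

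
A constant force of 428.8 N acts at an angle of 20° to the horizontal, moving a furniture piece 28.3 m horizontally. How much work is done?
W = F·d·cosθ = (428.8)(28.3)cos(20°) = 11400 J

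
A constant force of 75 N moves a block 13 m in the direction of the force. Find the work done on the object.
W = F·d = (75)(13) = 975.0 J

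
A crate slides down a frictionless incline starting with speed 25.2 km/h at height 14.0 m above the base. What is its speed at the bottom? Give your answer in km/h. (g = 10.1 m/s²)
Convert to SI: v₀ = 7.0 m/s, h = 14.0 m
½mv₀² + mgh = ½mv² ⇒ v = √(v₀² + 2gh) = √(7.0² + 2·10.1·14.0) = 18.2154 m/s = 65.58 km/h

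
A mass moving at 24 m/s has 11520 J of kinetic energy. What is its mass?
m = 2·KE/v² = 2·11520/(24)² = 40.0 kg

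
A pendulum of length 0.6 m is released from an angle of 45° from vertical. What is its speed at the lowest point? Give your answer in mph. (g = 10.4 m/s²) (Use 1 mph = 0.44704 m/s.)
h = L(1 − cosθ) = 0.6(1 − cos45°) = 0.175736 m
v = √(2gh) = √(2·10.4·0.175736) = 1.91189 m/s = 4.277 mph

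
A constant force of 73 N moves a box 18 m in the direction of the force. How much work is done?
W = F·d = (73)(18) = 1314 J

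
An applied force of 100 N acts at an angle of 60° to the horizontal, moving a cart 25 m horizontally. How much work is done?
W = F·d·cosθ = (100)(25)cos(60°) = 1250 J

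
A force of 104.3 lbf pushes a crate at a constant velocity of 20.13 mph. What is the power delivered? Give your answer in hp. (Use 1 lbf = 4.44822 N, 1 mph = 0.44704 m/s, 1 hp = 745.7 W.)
Convert to SI: F = 463.949 N, v = 8.99892 m/s
P = Fv = (463.949)(8.99892) = 4175.04 W = 5.599 hp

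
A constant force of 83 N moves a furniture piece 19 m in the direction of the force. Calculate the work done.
W = F·d = (83)(19) = 1577 J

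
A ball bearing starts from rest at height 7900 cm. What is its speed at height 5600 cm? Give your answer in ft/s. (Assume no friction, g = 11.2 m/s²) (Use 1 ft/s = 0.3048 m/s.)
Convert to SI: h₁−h₂ = 23.0 m
mgh₁ = mgh₂ + ½mv² ⇒ v = √(2g(h₁−h₂)) = √(2·11.2·23.0) = 22.698 m/s = 74.47 ft/s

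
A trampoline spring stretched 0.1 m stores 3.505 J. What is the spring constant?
k = 2·PE/x² = 2·3.505/(0.1)² = 701.0 N/m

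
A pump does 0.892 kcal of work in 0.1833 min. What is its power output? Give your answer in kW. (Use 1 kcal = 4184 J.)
Convert to SI: W = 3732.13 J, t = 10.998 s
P = W/t = 3732.13/10.998 = 339.346 W = 0.3393 kW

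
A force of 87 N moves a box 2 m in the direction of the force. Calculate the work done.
W = F·d = (87)(2) = 174.0 J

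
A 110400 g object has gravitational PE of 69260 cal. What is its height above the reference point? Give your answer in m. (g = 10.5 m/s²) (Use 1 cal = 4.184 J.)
Convert to SI: m = 110.4 kg, PE = 289784 J
h = PE/(mg) = 289784/(110.4·10.5) = 250.0 m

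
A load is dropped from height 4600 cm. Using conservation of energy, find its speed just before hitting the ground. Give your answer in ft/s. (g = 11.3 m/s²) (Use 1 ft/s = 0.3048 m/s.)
Convert to SI: h = 46.0 m
mgh = ½mv² ⇒ v = √(2gh) = √(2·11.3·46.0) = 32.2428 m/s = 105.8 ft/s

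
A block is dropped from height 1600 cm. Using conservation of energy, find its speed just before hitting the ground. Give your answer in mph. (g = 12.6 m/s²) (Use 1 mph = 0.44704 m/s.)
Convert to SI: h = 16.0 m
mgh = ½mv² ⇒ v = √(2gh) = √(2·12.6·16.0) = 20.0798 m/s = 44.92 mph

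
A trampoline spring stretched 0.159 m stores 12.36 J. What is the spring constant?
k = 2·PE/x² = 2·12.36/(0.159)² = 977.8 N/m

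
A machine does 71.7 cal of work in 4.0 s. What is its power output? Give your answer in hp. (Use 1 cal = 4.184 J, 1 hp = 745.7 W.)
Convert to SI: W = 299.993 J, t = 4.0 s
P = W/t = 299.993/4.0 = 74.9982 W = 0.1006 hp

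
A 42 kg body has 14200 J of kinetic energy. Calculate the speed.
v = √(2·KE/m) = √(2·14200/42) = 26.0 m/s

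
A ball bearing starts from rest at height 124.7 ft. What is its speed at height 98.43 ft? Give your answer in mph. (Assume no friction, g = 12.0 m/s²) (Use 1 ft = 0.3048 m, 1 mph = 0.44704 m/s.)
Convert to SI: h₁−h₂ = 8.0071 m
mgh₁ = mgh₂ + ½mv² ⇒ v = √(2g(h₁−h₂)) = √(2·12.0·8.0071) = 13.8626 m/s = 31.01 mph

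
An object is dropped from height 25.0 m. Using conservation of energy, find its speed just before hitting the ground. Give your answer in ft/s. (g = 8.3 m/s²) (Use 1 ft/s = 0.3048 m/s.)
mgh = ½mv² ⇒ v = √(2gh) = √(2·8.3·25.0) = 20.3715 m/s = 66.84 ft/s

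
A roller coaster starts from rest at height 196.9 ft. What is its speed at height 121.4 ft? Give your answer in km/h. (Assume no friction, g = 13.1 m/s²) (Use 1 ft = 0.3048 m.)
Convert to SI: h₁−h₂ = 23.0124 m
mgh₁ = mgh₂ + ½mv² ⇒ v = √(2g(h₁−h₂)) = √(2·13.1·23.0124) = 24.5545 m/s = 88.4 km/h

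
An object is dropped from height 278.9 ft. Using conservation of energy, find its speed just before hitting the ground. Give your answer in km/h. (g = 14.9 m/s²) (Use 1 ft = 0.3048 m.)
Convert to SI: h = 85.0087 m
mgh = ½mv² ⇒ v = √(2gh) = √(2·14.9·85.0087) = 50.3315 m/s = 181.2 km/h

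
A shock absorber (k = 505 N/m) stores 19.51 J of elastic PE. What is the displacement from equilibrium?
x = √(2·PE/k) = √(2·19.51/505) = 0.278 m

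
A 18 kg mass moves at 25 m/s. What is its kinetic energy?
KE = ½mv² = ½(18)(25)² = 5625.0 J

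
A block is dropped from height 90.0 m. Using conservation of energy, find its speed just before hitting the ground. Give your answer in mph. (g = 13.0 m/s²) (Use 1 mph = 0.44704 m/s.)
mgh = ½mv² ⇒ v = √(2gh) = √(2·13.0·90.0) = 48.3735 m/s = 108.2 mph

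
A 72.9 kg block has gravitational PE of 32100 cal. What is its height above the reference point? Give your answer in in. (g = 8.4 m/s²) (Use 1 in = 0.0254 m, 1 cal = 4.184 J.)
Convert to SI: m = 72.9 kg, PE = 134306 J
h = PE/(mg) = 134306/(72.9·8.4) = 219.326 m = 8635 in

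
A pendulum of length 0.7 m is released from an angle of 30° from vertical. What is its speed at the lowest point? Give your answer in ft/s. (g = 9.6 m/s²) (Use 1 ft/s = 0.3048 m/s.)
h = L(1 − cosθ) = 0.7(1 − cos30°) = 0.0937822 m
v = √(2gh) = √(2·9.6·0.0937822) = 1.34187 m/s = 4.402 ft/s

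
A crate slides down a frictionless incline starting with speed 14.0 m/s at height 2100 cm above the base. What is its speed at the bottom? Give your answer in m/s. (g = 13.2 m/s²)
Convert to SI: v₀ = 14.0 m/s, h = 21.0 m
½mv₀² + mgh = ½mv² ⇒ v = √(v₀² + 2gh) = √(14.0² + 2·13.2·21.0) = 27.39 m/s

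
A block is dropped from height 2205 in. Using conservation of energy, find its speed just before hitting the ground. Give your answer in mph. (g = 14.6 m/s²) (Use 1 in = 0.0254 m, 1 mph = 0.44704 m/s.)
Convert to SI: h = 56.007 m
mgh = ½mv² ⇒ v = √(2gh) = √(2·14.6·56.007) = 40.4401 m/s = 90.46 mph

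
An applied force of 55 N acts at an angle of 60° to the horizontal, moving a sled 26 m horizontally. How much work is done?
W = F·d·cosθ = (55)(26)cos(60°) = 715.0 J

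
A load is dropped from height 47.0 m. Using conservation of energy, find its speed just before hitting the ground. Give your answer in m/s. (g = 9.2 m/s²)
mgh = ½mv² ⇒ v = √(2gh) = √(2·9.2·47.0) = 29.41 m/s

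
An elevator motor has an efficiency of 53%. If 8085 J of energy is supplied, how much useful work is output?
W_out = η·W_in = 0.53·8085 = 4285.05 J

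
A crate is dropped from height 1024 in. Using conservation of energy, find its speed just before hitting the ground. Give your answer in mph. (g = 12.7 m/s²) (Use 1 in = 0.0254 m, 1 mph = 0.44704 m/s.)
Convert to SI: h = 26.0096 m
mgh = ½mv² ⇒ v = √(2gh) = √(2·12.7·26.0096) = 25.703 m/s = 57.5 mph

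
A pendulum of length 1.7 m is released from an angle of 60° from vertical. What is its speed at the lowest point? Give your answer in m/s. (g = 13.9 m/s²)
h = L(1 − cosθ) = 1.7(1 − cos60°) = 0.85 m
v = √(2gh) = √(2·13.9·0.85) = 4.861 m/s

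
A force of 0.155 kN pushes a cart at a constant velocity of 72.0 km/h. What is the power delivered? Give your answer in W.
Convert to SI: F = 155.0 N, v = 20.0 m/s
P = Fv = (155.0)(20.0) = 3100 W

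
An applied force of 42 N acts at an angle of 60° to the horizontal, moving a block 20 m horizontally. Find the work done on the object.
W = F·d·cosθ = (42)(20)cos(60°) = 420.0 J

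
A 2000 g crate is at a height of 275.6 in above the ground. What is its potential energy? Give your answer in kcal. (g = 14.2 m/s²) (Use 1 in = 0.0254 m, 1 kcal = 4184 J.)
Convert to SI: m = 2.0 kg, h = 7.00024 m
PE = mgh = (2.0)(14.2)(7.00024) = 198.807 J = 0.04752 kcal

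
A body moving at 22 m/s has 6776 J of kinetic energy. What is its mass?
m = 2·KE/v² = 2·6776/(22)² = 28.0 kg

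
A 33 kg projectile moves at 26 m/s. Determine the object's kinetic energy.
KE = ½mv² = ½(33)(26)² = 11154.0 J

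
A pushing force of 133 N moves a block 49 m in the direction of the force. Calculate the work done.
W = F·d = (133)(49) = 6517 J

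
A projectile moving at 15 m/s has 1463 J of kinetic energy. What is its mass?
m = 2·KE/v² = 2·1463/(15)² = 13.0 kg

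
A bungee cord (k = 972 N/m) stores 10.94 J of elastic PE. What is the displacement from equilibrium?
x = √(2·PE/k) = √(2·10.94/972) = 0.15 m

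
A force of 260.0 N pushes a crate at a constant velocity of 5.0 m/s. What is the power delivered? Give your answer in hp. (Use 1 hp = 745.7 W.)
P = Fv = (260.0)(5.0) = 1300.0 W = 1.743 hp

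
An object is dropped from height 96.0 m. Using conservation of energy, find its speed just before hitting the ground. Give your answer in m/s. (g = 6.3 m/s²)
mgh = ½mv² ⇒ v = √(2gh) = √(2·6.3·96.0) = 34.78 m/s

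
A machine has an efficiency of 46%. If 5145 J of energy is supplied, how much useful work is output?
W_out = η·W_in = 0.46·5145 = 2366.7 J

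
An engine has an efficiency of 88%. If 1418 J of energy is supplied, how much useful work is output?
W_out = η·W_in = 0.88·1418 = 1247.84 J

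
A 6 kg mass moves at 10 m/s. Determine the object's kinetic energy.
KE = ½mv² = ½(6)(10)² = 300.0 J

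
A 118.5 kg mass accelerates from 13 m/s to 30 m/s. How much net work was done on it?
W = ΔKE = ½m(v₂² − v₁²) = ½(118.5)(30² − 13²) = 43311.75 J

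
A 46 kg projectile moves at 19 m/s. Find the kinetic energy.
KE = ½mv² = ½(46)(19)² = 8303.0 J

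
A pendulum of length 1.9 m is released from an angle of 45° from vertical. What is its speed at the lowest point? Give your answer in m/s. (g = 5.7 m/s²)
h = L(1 − cosθ) = 1.9(1 − cos45°) = 0.556497 m
v = √(2gh) = √(2·5.7·0.556497) = 2.519 m/s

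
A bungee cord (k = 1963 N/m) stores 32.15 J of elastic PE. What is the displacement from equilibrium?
x = √(2·PE/k) = √(2·32.15/1963) = 0.181 m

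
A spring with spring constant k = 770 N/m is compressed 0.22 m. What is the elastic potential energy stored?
PE = ½kx² = ½(770)(0.22)² = 18.63 J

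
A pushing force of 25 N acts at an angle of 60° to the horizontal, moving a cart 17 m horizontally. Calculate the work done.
W = F·d·cosθ = (25)(17)cos(60°) = 212.5 J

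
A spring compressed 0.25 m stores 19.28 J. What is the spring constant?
k = 2·PE/x² = 2·19.28/(0.25)² = 617.0 N/m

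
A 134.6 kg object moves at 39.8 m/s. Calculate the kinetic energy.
KE = ½mv² = ½(134.6)(39.8)² = 106600 J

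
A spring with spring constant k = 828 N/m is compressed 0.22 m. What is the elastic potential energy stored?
PE = ½kx² = ½(828)(0.22)² = 20.04 J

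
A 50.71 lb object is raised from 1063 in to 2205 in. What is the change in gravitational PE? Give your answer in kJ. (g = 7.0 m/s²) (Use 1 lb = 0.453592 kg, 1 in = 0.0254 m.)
Convert to SI: m = 23.0017 kg, Δh = 29.0068 m
ΔPE = mgΔh = (23.0017)(7.0)(29.0068) = 4670.43 J = 4.67 kJ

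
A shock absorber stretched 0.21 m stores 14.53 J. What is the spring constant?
k = 2·PE/x² = 2·14.53/(0.21)² = 659.0 N/m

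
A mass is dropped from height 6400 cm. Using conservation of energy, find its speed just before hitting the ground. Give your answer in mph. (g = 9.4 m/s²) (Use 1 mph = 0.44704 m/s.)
Convert to SI: h = 64.0 m
mgh = ½mv² ⇒ v = √(2gh) = √(2·9.4·64.0) = 34.6872 m/s = 77.59 mph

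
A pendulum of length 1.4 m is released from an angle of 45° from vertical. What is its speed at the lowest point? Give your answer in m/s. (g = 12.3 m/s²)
h = L(1 − cosθ) = 1.4(1 − cos45°) = 0.410051 m
v = √(2gh) = √(2·12.3·0.410051) = 3.176 m/s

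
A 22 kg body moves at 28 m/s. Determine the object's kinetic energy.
KE = ½mv² = ½(22)(28)² = 8624.0 J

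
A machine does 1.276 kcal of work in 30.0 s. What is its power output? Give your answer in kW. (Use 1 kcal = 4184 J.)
Convert to SI: W = 5338.78 J, t = 30.0 s
P = W/t = 5338.78/30.0 = 177.959 W = 0.178 kW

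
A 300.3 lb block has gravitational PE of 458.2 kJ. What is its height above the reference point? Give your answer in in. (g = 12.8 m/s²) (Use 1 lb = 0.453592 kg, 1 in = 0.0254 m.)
Convert to SI: m = 136.214 kg, PE = 458200 J
h = PE/(mg) = 458200/(136.214·12.8) = 262.799 m = 10350 in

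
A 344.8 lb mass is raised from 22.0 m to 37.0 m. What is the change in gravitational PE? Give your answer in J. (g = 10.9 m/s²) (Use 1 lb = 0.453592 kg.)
Convert to SI: m = 156.399 kg, Δh = 15.0 m
ΔPE = mgΔh = (156.399)(10.9)(15.0) = 25570 J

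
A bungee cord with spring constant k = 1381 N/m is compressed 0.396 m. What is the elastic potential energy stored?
PE = ½kx² = ½(1381)(0.396)² = 108.3 J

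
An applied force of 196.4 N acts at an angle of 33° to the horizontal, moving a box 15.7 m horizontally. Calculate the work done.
W = F·d·cosθ = (196.4)(15.7)cos(33°) = 2586 J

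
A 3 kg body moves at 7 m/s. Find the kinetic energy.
KE = ½mv² = ½(3)(7)² = 73.5 J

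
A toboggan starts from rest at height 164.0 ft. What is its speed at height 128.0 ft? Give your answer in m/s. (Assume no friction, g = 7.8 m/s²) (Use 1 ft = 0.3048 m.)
Convert to SI: h₁−h₂ = 10.9728 m
mgh₁ = mgh₂ + ½mv² ⇒ v = √(2g(h₁−h₂)) = √(2·7.8·10.9728) = 13.08 m/s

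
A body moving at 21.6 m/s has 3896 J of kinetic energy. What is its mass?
m = 2·KE/v² = 2·3896/(21.6)² = 16.7 kg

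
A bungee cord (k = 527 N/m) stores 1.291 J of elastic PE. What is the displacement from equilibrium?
x = √(2·PE/k) = √(2·1.291/527) = 0.07 m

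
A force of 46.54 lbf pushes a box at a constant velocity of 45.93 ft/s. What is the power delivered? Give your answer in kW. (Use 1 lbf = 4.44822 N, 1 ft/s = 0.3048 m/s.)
Convert to SI: F = 207.02 N, v = 13.9995 m/s
P = Fv = (207.02)(13.9995) = 2898.17 W = 2.898 kW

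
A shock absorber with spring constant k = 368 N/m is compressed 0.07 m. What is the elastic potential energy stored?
PE = ½kx² = ½(368)(0.07)² = 0.9016 J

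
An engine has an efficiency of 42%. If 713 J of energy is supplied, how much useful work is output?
W_out = η·W_in = 0.42·713 = 299.46 J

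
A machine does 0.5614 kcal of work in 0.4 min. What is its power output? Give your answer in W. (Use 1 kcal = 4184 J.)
Convert to SI: W = 2348.9 J, t = 24.0 s
P = W/t = 2348.9/24.0 = 97.87 W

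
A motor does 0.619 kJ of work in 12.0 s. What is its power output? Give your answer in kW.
Convert to SI: W = 619.0 J, t = 12.0 s
P = W/t = 619.0/12.0 = 51.5833 W = 0.05158 kW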